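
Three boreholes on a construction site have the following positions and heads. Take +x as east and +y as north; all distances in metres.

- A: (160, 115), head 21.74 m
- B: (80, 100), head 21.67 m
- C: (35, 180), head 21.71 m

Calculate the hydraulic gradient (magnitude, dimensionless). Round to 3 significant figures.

With h = a·x + b·y + c and A as origin, the differences give:
  (-80)·a + (-15)·b = -0.07
  (-125)·a + 65·b = -0.03
Eliminate b (×65 and ×(-15), subtract): -7075·a = -5.000 → a = ∂h/∂x = +0.0007067
Back-substitute: b = ∂h/∂y = +0.0008975.
|∇h| = √(0.0007067² + 0.0008975²) = 0.001142

0.00114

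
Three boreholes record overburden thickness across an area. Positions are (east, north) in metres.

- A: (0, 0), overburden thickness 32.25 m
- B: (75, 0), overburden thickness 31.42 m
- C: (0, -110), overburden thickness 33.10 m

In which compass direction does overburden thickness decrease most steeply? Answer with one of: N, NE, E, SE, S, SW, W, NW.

NE

∂d/∂x = (31.42 − 32.25) / (75 − 0) = -0.01107
∂d/∂y = (33.10 − 32.25) / (-110 − 0) = -0.007727
Steepest decrease is along −∇f = (+0.01107 E, +0.007727 N) → northeast.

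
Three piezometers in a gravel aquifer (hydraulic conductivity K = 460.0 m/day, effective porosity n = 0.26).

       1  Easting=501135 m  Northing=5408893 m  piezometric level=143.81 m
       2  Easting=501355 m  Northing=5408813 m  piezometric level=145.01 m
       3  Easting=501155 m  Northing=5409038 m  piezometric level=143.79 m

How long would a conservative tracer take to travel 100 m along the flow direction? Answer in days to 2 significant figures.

11 days

Three-point gradient (reference 1): Δ to 2 = (220, -80, +1.20), Δ to 3 = (20, 145, -0.02).
∂h/∂x = +0.005146, ∂h/∂y = -0.0008478 (det = 33500).
|∇h| = √(0.005146² + -0.0008478²) = 0.005215
Seepage velocity v = K·i/n = 460.0 × 0.005215 / 0.26 = 9.227 m/day.
t = 100 / 9.227 = 10.84 days.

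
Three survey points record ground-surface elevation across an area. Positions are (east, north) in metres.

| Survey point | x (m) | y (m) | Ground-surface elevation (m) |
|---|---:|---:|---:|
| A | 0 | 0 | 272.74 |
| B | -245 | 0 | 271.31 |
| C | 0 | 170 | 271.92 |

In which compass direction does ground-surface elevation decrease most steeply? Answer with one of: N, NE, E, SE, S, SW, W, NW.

NW

∂z/∂x = (271.31 − 272.74) / (-245 − 0) = +0.005837
∂z/∂y = (271.92 − 272.74) / (170 − 0) = -0.004824
Steepest decrease is along −∇f = (-0.005837 E, +0.004824 N) → northwest.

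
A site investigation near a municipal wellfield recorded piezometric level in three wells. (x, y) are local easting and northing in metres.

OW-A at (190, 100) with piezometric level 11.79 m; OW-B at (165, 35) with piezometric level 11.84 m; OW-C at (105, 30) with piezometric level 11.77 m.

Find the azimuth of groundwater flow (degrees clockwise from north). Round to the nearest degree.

315°

With h = a·x + b·y + c and OW-A as origin, the differences give:
  (-25)·a + (-65)·b = +0.05
  (-85)·a + (-70)·b = -0.02
Eliminate b (×(-70) and ×(-65), subtract): -3775·a = -4.800 → a = ∂h/∂x = +0.001272
Back-substitute: b = ∂h/∂y = -0.001258.
Flow direction (−∇h) has components (-0.001272 E, +0.001258 N).
Azimuth = atan2(E, N) = atan2(-0.001272, +0.001258) = 314.7° ≈ 315°.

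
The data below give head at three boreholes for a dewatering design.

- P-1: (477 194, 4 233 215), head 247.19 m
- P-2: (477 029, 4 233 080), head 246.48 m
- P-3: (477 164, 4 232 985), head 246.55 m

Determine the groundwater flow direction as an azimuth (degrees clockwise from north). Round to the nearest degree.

222°

With h = a·x + b·y + c and P-1 as origin, the differences give:
  (-165)·a + (-135)·b = -0.71
  (-30)·a + (-230)·b = -0.64
Eliminate b (×(-230) and ×(-135), subtract): 33900·a = 76.900 → a = ∂h/∂x = +0.002268
Back-substitute: b = ∂h/∂y = +0.002487.
Flow direction (−∇h) has components (-0.002268 E, -0.002487 N).
Azimuth = atan2(E, N) = atan2(-0.002268, -0.002487) = 222.4° ≈ 222°.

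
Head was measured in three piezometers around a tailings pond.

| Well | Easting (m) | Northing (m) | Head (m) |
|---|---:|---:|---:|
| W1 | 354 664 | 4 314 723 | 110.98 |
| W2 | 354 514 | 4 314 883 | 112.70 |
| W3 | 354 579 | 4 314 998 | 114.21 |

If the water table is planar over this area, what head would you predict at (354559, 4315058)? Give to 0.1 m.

Taking W1 as reference: W2−W1 = (-150, 160, +1.72); W3−W1 = (-85, 275, +3.23).
Determinant of the coordinate differences = (-150)·275 − (-85)·160 = -27650.
∂h/∂x = [(+1.72)·275 − (+3.23)·160] / -27650 = +0.001584
∂h/∂y = [(-150)·(+3.23) − (-85)·(+1.72)] / -27650 = +0.01224
h(354559, 4315058) = 110.98 + (+0.001584)·(-105) + (+0.01224)·(335) = 110.98 -0.166 +4.099 = 114.912 m.

114.9 m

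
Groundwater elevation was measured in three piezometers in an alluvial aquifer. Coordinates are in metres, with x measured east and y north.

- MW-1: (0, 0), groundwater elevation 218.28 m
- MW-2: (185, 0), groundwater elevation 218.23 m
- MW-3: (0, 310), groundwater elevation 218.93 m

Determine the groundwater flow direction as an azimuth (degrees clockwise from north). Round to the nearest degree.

173°

∂h/∂x = (218.23 − 218.28) / (185 − 0) = -0.0002703
∂h/∂y = (218.93 − 218.28) / (310 − 0) = +0.002097
Flow direction (−∇h) has components (+0.0002703 E, -0.002097 N).
Azimuth = atan2(E, N) = atan2(+0.0002703, -0.002097) = 172.7° ≈ 173°.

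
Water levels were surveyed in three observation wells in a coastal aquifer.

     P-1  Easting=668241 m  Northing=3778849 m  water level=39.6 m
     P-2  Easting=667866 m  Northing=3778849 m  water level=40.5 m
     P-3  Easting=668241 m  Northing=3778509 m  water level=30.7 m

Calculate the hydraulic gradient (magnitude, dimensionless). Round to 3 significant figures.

0.0263

∂h/∂x = (40.5 − 39.6) / (667866 − 668241) = -0.002400
∂h/∂y = (30.7 − 39.6) / (3778509 − 3778849) = +0.02618
|∇h| = √(-0.002400² + 0.02618²) = 0.02629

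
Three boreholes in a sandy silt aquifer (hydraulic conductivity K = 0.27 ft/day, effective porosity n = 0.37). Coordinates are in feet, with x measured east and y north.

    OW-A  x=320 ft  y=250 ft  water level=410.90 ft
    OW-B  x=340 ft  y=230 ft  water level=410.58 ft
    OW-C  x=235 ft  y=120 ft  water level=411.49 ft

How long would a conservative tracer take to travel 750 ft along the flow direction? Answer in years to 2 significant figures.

220 years

With h = a·x + b·y + c and OW-A as origin, the differences give:
  20·a + (-20)·b = -0.32
  (-85)·a + (-130)·b = +0.59
Eliminate b (×(-130) and ×(-20), subtract): -4300·a = 53.400 → a = ∂h/∂x = -0.01242
Back-substitute: b = ∂h/∂y = +0.003581.
|∇h| = √(-0.01242² + 0.003581²) = 0.01293
Seepage velocity v = K·i/n = 0.27 × 0.01293 / 0.37 = 0.009435 ft/day.
t = 750 / 0.009435 = 7.949e+04 days = 218 years.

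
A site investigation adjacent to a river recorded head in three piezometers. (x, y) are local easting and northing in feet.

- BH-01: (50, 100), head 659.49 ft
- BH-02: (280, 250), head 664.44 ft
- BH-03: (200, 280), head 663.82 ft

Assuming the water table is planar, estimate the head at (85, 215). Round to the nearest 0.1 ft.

661.5 ft

Differences from BH-01: to BH-02 (Δx, Δy, Δh) = (230, 150, +4.95); to BH-03 = (150, 180, +4.33).
Solve a·Δx + b·Δy = Δh: det = 230·180 − 150·150 = 18900.
∂h/∂x = [(+4.95)·180 − (+4.33)·150] / 18900 = +0.01278
∂h/∂y = [230·(+4.33) − 150·(+4.95)] / 18900 = +0.01341
h(85, 215) = 659.49 + (+0.01278)·(35) + (+0.01341)·(115) = 659.49 +0.447 +1.542 = 661.479 ft.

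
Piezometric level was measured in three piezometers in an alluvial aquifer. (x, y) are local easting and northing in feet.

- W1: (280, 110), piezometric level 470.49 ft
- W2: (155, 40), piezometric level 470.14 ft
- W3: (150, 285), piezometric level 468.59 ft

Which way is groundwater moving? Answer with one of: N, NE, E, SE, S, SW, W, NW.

Differences from W1: to W2 (Δx, Δy, Δh) = (-125, -70, -0.35); to W3 = (-130, 175, -1.90).
Determinant of the coordinate differences = (-125)·175 − (-130)·(-70) = -30975.
∂h/∂x = [(-0.35)·175 − (-1.90)·(-70)] / -30975 = +0.006271
∂h/∂y = [(-125)·(-1.90) − (-130)·(-0.35)] / -30975 = -0.006199
Flow = −∇h = (-0.006271 east, +0.006199 north), which points northwest.

NW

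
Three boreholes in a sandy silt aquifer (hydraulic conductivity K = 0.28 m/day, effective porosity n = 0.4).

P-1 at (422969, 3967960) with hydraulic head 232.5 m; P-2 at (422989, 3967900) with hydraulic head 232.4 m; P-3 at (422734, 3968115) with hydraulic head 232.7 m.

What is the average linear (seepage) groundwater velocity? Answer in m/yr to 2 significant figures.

With h = a·x + b·y + c and P-1 as origin, the differences give:
  20·a + (-60)·b = -0.1
  (-235)·a + 155·b = +0.2
Eliminate b (×155 and ×(-60), subtract): -11000·a = -3.50 → a = ∂h/∂x = +0.0003182
Back-substitute: b = ∂h/∂y = +0.001773.
|∇h| = √(0.0003182² + 0.001773²) = 0.001801
Seepage velocity v = K·i/n = 0.28 × 0.001801 / 0.4 = 0.001261 m/day = 0.4606 m/yr.

0.46 m/yr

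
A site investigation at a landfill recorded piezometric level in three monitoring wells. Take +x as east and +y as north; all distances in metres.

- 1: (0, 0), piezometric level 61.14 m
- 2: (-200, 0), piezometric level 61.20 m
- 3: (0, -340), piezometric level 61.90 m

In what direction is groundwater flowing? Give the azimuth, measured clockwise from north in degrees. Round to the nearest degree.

008°

∂h/∂x = (61.20 − 61.14) / (-200 − 0) = -0.0003000
∂h/∂y = (61.90 − 61.14) / (-340 − 0) = -0.002235
Flow direction (−∇h) has components (+0.0003000 E, +0.002235 N).
Azimuth = atan2(E, N) = atan2(+0.0003000, +0.002235) = 7.6° ≈ 008°.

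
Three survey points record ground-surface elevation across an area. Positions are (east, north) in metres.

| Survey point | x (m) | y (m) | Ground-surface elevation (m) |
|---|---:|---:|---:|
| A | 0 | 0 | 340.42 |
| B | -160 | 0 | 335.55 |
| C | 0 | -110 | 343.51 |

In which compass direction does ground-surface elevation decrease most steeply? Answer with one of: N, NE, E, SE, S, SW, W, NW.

∂z/∂x = (335.55 − 340.42) / (-160 − 0) = +0.03044
∂z/∂y = (343.51 − 340.42) / (-110 − 0) = -0.02809
Steepest decrease is along −∇f = (-0.03044 E, +0.02809 N) → northwest.

NW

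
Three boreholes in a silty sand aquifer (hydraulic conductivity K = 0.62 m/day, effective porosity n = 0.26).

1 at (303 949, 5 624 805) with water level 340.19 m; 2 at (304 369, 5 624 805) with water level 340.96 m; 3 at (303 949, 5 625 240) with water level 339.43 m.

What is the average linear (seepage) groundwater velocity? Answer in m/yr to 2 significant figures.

2.2 m/yr

∂h/∂x = (340.96 − 340.19) / (304369 − 303949) = +0.001833
∂h/∂y = (339.43 − 340.19) / (5625240 − 5624805) = -0.001747
|∇h| = √(0.001833² + -0.001747²) = 0.002532
Seepage velocity v = K·i/n = 0.62 × 0.002532 / 0.26 = 0.006038 m/day = 2.205 m/yr.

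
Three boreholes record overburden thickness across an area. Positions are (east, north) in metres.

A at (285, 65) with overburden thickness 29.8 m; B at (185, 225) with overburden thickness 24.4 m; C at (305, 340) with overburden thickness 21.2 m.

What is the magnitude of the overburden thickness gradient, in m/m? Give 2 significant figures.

With d = a·x + b·y + c and A as origin, the differences give:
  (-100)·a + 160·b = -5.4
  20·a + 275·b = -8.6
Eliminate b (×275 and ×160, subtract): -30700·a = -109.00 → a = ∂d/∂x = +0.003550
Back-substitute: b = ∂d/∂y = -0.03153.
|∇f| = √(0.003550² + -0.03153²) = 0.03173 m/m

0.032 m/m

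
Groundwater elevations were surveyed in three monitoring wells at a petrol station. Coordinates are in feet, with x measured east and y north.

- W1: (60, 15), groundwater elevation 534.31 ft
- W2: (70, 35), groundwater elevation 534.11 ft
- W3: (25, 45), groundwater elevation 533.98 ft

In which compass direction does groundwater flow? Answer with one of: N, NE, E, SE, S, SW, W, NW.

Differences from W1: to W2 (Δx, Δy, Δh) = (10, 20, -0.20); to W3 = (-35, 30, -0.33).
Solve a·Δx + b·Δy = Δh: det = 10·30 − (-35)·20 = 1000.
∂h/∂x = [(-0.20)·30 − (-0.33)·20] / 1000 = +0.0006000
∂h/∂y = [10·(-0.33) − (-35)·(-0.20)] / 1000 = -0.01030
Flow = −∇h = (-0.0006000 east, +0.01030 north), which points north.

N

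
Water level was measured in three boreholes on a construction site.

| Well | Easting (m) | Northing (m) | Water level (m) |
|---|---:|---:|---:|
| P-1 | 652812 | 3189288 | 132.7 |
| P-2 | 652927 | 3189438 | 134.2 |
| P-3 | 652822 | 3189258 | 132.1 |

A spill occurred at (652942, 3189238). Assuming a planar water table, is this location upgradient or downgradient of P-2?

With h = a·x + b·y + c and P-1 as origin, the differences give:
  115·a + 150·b = +1.5
  10·a + (-30)·b = -0.6
Eliminate b (×(-30) and ×150, subtract): -4950·a = 45.00 → a = ∂h/∂x = -0.009091
Back-substitute: b = ∂h/∂y = +0.01697.
Head at (652942, 3189238) = 132.7 + (-0.009091)·(130) + (+0.01697)·(-50) = 130.67 m.
That is lower than the 134.2 m at P-2, so the point is downgradient.

downgradient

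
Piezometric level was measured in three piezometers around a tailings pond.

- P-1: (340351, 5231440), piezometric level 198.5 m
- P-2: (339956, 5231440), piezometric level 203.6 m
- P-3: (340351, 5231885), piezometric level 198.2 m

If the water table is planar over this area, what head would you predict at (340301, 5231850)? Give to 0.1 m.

∂h/∂x = (203.6 − 198.5) / (339956 − 340351) = -0.01291
∂h/∂y = (198.2 − 198.5) / (5231885 − 5231440) = -0.0006742
h(340301, 5231850) = 198.5 + (-0.01291)·(-50) + (-0.0006742)·(410) = 198.5 +0.646 -0.276 = 198.869 m.

198.9 m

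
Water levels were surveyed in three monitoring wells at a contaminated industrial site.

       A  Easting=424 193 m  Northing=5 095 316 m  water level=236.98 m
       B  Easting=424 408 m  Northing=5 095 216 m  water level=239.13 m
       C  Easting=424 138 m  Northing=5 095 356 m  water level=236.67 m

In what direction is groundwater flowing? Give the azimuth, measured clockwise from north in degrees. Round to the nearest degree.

Taking A as reference: B−A = (215, -100, +2.15); C−A = (-55, 40, -0.31).
Determinant of the coordinate differences = 215·40 − (-55)·(-100) = 3100.
∂h/∂x = [(+2.15)·40 − (-0.31)·(-100)] / 3100 = +0.01774
∂h/∂y = [215·(-0.31) − (-55)·(+2.15)] / 3100 = +0.01665
Flow direction (−∇h) has components (-0.01774 E, -0.01665 N).
Azimuth = atan2(E, N) = atan2(-0.01774, -0.01665) = 226.8° ≈ 227°.

227°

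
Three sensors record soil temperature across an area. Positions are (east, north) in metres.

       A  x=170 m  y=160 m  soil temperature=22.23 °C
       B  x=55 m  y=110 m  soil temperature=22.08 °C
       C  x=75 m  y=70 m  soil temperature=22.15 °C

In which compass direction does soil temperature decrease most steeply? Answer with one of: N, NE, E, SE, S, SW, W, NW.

NW

Differences from A: to B (Δx, Δy, Δh) = (-115, -50, -0.15); to C = (-95, -90, -0.08).
Solve a·Δx + b·Δy = ΔT: det = (-115)·(-90) − (-95)·(-50) = 5600.
∂T/∂x = [(-0.15)·(-90) − (-0.08)·(-50)] / 5600 = +0.001696
∂T/∂y = [(-115)·(-0.08) − (-95)·(-0.15)] / 5600 = -0.0009018
Steepest decrease is along −∇f = (-0.001696 E, +0.0009018 N) → northwest.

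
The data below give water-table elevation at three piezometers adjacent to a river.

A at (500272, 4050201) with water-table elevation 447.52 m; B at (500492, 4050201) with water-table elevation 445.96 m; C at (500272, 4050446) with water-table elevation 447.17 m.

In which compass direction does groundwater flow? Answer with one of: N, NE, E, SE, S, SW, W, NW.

∂h/∂x = (445.96 − 447.52) / (500492 − 500272) = -0.007091
∂h/∂y = (447.17 − 447.52) / (4050446 − 4050201) = -0.001429
Flow = −∇h = (+0.007091 east, +0.001429 north), which points east.

E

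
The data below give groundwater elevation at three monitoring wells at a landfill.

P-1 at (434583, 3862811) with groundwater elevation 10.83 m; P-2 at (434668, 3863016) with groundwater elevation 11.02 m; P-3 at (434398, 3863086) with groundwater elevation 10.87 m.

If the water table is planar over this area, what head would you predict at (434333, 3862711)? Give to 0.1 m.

10.6 m

Taking P-1 as reference: P-2−P-1 = (85, 205, +0.19); P-3−P-1 = (-185, 275, +0.04).
Solve a·Δx + b·Δy = Δh: det = 85·275 − (-185)·205 = 61300.
∂h/∂x = [(+0.19)·275 − (+0.04)·205] / 61300 = +0.0007186
∂h/∂y = [85·(+0.04) − (-185)·(+0.19)] / 61300 = +0.0006289
h(434333, 3862711) = 10.83 + (+0.0007186)·(-250) + (+0.0006289)·(-100) = 10.83 -0.180 -0.063 = 10.587 m.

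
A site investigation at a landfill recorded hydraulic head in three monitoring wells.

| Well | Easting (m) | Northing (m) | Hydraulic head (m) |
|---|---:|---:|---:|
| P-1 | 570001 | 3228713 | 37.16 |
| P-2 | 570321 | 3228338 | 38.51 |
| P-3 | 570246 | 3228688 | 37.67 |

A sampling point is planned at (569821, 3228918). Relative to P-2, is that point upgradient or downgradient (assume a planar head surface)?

With h = a·x + b·y + c and P-1 as origin, the differences give:
  320·a + (-375)·b = +1.35
  245·a + (-25)·b = +0.51
Eliminate b (×(-25) and ×(-375), subtract): 83875·a = 157.500 → a = ∂h/∂x = +0.001878
Back-substitute: b = ∂h/∂y = -0.001998.
Head at (569821, 3228918) = 37.16 + (+0.001878)·(-180) + (-0.001998)·(205) = 36.41 m.
That is lower than the 38.51 m at P-2, so the point is downgradient.

downgradient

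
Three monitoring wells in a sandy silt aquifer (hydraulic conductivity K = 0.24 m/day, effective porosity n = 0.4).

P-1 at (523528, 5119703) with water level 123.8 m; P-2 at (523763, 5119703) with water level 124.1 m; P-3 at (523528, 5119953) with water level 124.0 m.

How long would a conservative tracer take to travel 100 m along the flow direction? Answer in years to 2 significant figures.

∂h/∂x = (124.1 − 123.8) / (523763 − 523528) = +0.001277
∂h/∂y = (124.0 − 123.8) / (5119953 − 5119703) = +0.0008000
|∇h| = √(0.001277² + 0.0008000²) = 0.001507
Seepage velocity v = K·i/n = 0.24 × 0.001507 / 0.4 = 0.0009042 m/day.
t = 100 / 0.0009042 = 1.106e+05 days = 303 years.

300 years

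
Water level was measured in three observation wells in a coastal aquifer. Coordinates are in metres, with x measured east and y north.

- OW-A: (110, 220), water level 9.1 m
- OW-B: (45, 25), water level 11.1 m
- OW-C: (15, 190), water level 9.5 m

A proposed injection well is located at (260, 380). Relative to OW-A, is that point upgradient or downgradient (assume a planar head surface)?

downgradient

Three-point gradient (reference OW-A): Δ to OW-B = (-65, -195, +2.0), Δ to OW-C = (-95, -30, +0.4).
∂h/∂x = -0.001086, ∂h/∂y = -0.009894 (det = -16575).
Head at (260, 380) = 9.1 + (-0.001086)·(150) + (-0.009894)·(160) = 7.35 m.
That is lower than the 9.1 m at OW-A, so the point is downgradient.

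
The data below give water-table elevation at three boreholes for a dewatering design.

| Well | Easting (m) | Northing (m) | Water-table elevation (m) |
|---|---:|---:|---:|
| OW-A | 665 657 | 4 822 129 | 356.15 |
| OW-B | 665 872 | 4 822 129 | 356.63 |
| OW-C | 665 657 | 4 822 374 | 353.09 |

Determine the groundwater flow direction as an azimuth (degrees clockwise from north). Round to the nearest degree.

350°

∂h/∂x = (356.63 − 356.15) / (665872 − 665657) = +0.002233
∂h/∂y = (353.09 − 356.15) / (4822374 − 4822129) = -0.01249
Flow direction (−∇h) has components (-0.002233 E, +0.01249 N).
Azimuth = atan2(E, N) = atan2(-0.002233, +0.01249) = 349.9° ≈ 350°.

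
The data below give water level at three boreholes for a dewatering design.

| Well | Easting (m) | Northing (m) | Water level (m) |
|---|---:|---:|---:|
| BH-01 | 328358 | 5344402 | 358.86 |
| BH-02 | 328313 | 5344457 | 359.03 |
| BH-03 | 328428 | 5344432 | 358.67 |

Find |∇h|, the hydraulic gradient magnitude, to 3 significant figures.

Differences from BH-01: to BH-02 (Δx, Δy, Δh) = (-45, 55, +0.17); to BH-03 = (70, 30, -0.19).
Solve a·Δx + b·Δy = Δh: det = (-45)·30 − 70·55 = -5200.
∂h/∂x = [(+0.17)·30 − (-0.19)·55] / -5200 = -0.002990
∂h/∂y = [(-45)·(-0.19) − 70·(+0.17)] / -5200 = +0.0006442
|∇h| = √(-0.002990² + 0.0006442²) = 0.003059

0.00306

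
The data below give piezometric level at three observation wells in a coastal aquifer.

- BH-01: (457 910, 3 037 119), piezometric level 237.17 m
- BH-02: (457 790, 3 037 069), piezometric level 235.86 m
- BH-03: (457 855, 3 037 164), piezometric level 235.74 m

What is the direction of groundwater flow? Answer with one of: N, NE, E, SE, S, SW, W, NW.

NW

Three-point gradient (reference BH-01): Δ to BH-02 = (-120, -50, -1.31), Δ to BH-03 = (-55, 45, -1.43).
∂h/∂x = +0.01601, ∂h/∂y = -0.01221 (det = -8150).
Flow = −∇h = (-0.01601 east, +0.01221 north), which points northwest.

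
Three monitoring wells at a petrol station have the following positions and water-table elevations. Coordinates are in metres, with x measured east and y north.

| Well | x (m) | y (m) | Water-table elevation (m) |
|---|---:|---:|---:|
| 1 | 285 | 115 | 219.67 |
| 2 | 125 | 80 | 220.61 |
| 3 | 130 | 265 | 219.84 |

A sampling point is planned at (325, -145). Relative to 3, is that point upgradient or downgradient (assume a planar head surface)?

Differences from 1: to 2 (Δx, Δy, Δh) = (-160, -35, +0.94); to 3 = (-155, 150, +0.17).
Solve a·Δx + b·Δy = Δh: det = (-160)·150 − (-155)·(-35) = -29425.
∂h/∂x = [(+0.94)·150 − (+0.17)·(-35)] / -29425 = -0.004994
∂h/∂y = [(-160)·(+0.17) − (-155)·(+0.94)] / -29425 = -0.004027
Head at (325, -145) = 219.67 + (-0.004994)·(40) + (-0.004027)·(-260) = 220.52 m.
That is higher than the 219.84 m at 3, so the point is upgradient.

upgradient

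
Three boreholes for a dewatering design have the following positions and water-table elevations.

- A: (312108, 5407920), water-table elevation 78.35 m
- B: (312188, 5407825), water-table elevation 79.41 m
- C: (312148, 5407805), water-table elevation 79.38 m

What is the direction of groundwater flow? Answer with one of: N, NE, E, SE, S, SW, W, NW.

Differences from A: to B (Δx, Δy, Δh) = (80, -95, +1.06); to C = (40, -115, +1.03).
Determinant of the coordinate differences = 80·(-115) − 40·(-95) = -5400.
∂h/∂x = [(+1.06)·(-115) − (+1.03)·(-95)] / -5400 = +0.004454
∂h/∂y = [80·(+1.03) − 40·(+1.06)] / -5400 = -0.007407
Flow = −∇h = (-0.004454 east, +0.007407 north), which points northwest.

NW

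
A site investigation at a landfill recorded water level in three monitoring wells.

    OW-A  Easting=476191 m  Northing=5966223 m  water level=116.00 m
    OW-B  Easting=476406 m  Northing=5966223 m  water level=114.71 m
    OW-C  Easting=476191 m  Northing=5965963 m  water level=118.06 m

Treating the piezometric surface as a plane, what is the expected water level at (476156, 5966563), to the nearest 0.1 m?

113.5 m

∂h/∂x = (114.71 − 116.00) / (476406 − 476191) = -0.006000
∂h/∂y = (118.06 − 116.00) / (5965963 − 5966223) = -0.007923
h(476156, 5966563) = 116.00 + (-0.006000)·(-35) + (-0.007923)·(340) = 116.00 +0.210 -2.694 = 113.516 m.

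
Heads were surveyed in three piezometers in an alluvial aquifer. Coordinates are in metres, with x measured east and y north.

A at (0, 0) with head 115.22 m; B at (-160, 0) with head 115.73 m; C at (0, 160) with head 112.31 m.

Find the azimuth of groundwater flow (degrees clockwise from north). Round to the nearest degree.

∂h/∂x = (115.73 − 115.22) / (-160 − 0) = -0.003188
∂h/∂y = (112.31 − 115.22) / (160 − 0) = -0.01819
Flow direction (−∇h) has components (+0.003188 E, +0.01819 N).
Azimuth = atan2(E, N) = atan2(+0.003188, +0.01819) = 9.9° ≈ 010°.

010°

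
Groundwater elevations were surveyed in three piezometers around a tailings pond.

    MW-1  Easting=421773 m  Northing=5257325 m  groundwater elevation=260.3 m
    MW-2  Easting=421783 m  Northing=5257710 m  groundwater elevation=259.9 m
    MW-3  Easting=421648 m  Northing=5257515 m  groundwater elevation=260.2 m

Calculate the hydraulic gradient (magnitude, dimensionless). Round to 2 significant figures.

Taking MW-1 as reference: MW-2−MW-1 = (10, 385, -0.4); MW-3−MW-1 = (-125, 190, -0.1).
Solve a·Δx + b·Δy = Δh: det = 10·190 − (-125)·385 = 50025.
∂h/∂x = [(-0.4)·190 − (-0.1)·385] / 50025 = -0.0007496
∂h/∂y = [10·(-0.1) − (-125)·(-0.4)] / 50025 = -0.001019
|∇h| = √(-0.0007496² + -0.001019²) = 0.001265

0.0013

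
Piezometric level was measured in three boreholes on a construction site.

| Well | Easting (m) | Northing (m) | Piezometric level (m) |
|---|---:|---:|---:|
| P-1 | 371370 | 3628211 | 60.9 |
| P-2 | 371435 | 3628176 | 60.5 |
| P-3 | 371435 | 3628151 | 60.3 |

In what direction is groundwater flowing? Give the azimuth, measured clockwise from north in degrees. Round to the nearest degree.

167°

With h = a·x + b·y + c and P-1 as origin, the differences give:
  65·a + (-35)·b = -0.4
  65·a + (-60)·b = -0.6
Eliminate b (×(-60) and ×(-35), subtract): -1625·a = 3.00 → a = ∂h/∂x = -0.001846
Back-substitute: b = ∂h/∂y = +0.008000.
Flow direction (−∇h) has components (+0.001846 E, -0.008000 N).
Azimuth = atan2(E, N) = atan2(+0.001846, -0.008000) = 167.0° ≈ 167°.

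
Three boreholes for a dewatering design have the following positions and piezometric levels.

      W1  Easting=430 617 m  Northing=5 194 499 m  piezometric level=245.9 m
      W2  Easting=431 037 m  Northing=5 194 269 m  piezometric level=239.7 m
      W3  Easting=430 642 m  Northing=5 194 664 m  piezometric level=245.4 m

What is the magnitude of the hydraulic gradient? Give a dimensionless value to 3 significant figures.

0.0152

Differences from W1: to W2 (Δx, Δy, Δh) = (420, -230, -6.2); to W3 = (25, 165, -0.5).
Solve a·Δx + b·Δy = Δh: det = 420·165 − 25·(-230) = 75050.
∂h/∂x = [(-6.2)·165 − (-0.5)·(-230)] / 75050 = -0.01516
∂h/∂y = [420·(-0.5) − 25·(-6.2)] / 75050 = -0.0007328
|∇h| = √(-0.01516² + -0.0007328²) = 0.01518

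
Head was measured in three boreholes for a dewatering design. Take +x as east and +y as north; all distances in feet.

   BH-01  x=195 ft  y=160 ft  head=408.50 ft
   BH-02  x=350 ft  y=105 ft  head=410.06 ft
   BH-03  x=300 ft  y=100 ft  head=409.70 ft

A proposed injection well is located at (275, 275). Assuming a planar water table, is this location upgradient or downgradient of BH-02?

With h = a·x + b·y + c and BH-01 as origin, the differences give:
  155·a + (-55)·b = +1.56
  105·a + (-60)·b = +1.20
Eliminate b (×(-60) and ×(-55), subtract): -3525·a = -27.600 → a = ∂h/∂x = +0.007830
Back-substitute: b = ∂h/∂y = -0.006298.
Head at (275, 275) = 408.50 + (+0.007830)·(80) + (-0.006298)·(115) = 408.40 ft.
That is lower than the 410.06 ft at BH-02, so the point is downgradient.

downgradient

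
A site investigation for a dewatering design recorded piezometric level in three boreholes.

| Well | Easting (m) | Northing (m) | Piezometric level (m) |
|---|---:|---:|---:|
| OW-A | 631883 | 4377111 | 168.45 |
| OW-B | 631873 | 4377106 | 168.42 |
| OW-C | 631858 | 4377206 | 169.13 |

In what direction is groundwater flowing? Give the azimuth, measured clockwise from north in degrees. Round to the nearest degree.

176°

Three-point gradient (reference OW-A): Δ to OW-B = (-10, -5, -0.03), Δ to OW-C = (-25, 95, +0.68).
∂h/∂x = -0.0005116, ∂h/∂y = +0.007023 (det = -1075).
Flow direction (−∇h) has components (+0.0005116 E, -0.007023 N).
Azimuth = atan2(E, N) = atan2(+0.0005116, -0.007023) = 175.8° ≈ 176°.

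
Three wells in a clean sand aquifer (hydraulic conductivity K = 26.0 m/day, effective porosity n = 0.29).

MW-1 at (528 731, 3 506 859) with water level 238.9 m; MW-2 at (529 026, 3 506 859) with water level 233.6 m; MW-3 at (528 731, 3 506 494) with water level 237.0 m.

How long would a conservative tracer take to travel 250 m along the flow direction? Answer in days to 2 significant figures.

∂h/∂x = (233.6 − 238.9) / (529026 − 528731) = -0.01797
∂h/∂y = (237.0 − 238.9) / (3506494 − 3506859) = +0.005205
|∇h| = √(-0.01797² + 0.005205²) = 0.01871
Seepage velocity v = K·i/n = 26.0 × 0.01871 / 0.29 = 1.677 m/day.
t = 250 / 1.677 = 149.1 days.

150 days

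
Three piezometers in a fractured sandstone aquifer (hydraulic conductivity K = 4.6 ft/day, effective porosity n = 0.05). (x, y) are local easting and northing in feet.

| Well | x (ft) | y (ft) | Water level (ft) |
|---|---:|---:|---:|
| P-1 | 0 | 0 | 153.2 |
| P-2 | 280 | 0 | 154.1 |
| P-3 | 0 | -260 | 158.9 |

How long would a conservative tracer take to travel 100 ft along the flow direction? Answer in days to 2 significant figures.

∂h/∂x = (154.1 − 153.2) / (280 − 0) = +0.003214
∂h/∂y = (158.9 − 153.2) / (-260 − 0) = -0.02192
|∇h| = √(0.003214² + -0.02192²) = 0.02215
Seepage velocity v = K·i/n = 4.6 × 0.02215 / 0.05 = 2.038 ft/day.
t = 100 / 2.038 = 49.07 days.

49 days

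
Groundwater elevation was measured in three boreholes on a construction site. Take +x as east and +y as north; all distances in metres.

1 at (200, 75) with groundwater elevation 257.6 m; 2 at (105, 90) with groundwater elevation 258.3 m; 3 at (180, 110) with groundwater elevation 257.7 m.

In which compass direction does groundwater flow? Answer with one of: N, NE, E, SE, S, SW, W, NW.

With h = a·x + b·y + c and 1 as origin, the differences give:
  (-95)·a + 15·b = +0.7
  (-20)·a + 35·b = +0.1
Eliminate b (×35 and ×15, subtract): -3025·a = 23.00 → a = ∂h/∂x = -0.007603
Back-substitute: b = ∂h/∂y = -0.001488.
Flow = −∇h = (+0.007603 east, +0.001488 north), which points east.

E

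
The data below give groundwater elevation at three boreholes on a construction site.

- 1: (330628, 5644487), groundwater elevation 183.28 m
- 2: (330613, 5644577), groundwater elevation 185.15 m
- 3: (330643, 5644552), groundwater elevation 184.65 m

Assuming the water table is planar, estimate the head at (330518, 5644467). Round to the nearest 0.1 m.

182.8 m

Taking 1 as reference: 2−1 = (-15, 90, +1.87); 3−1 = (15, 65, +1.37).
Solve a·Δx + b·Δy = Δh: det = (-15)·65 − 15·90 = -2325.
∂h/∂x = [(+1.87)·65 − (+1.37)·90] / -2325 = +0.0007527
∂h/∂y = [(-15)·(+1.37) − 15·(+1.87)] / -2325 = +0.02090
h(330518, 5644467) = 183.28 + (+0.0007527)·(-110) + (+0.02090)·(-20) = 183.28 -0.083 -0.418 = 182.779 m.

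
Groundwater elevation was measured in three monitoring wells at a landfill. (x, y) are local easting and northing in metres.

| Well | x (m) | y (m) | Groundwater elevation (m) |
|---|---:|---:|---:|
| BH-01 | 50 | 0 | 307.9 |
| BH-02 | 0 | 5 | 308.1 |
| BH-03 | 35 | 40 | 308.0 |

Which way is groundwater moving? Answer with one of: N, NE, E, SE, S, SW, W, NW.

With h = a·x + b·y + c and BH-01 as origin, the differences give:
  (-50)·a + 5·b = +0.2
  (-15)·a + 40·b = +0.1
Eliminate b (×40 and ×5, subtract): -1925·a = 7.50 → a = ∂h/∂x = -0.003896
Back-substitute: b = ∂h/∂y = +0.001039.
Flow = −∇h = (+0.003896 east, -0.001039 north), which points east.

E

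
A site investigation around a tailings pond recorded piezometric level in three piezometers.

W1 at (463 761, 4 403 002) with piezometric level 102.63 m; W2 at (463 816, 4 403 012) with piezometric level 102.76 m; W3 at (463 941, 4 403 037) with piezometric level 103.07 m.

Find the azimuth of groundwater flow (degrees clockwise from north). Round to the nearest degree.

With h = a·x + b·y + c and W1 as origin, the differences give:
  55·a + 10·b = +0.13
  180·a + 35·b = +0.44
Eliminate b (×35 and ×10, subtract): 125·a = 0.150 → a = ∂h/∂x = +0.001200
Back-substitute: b = ∂h/∂y = +0.006400.
Flow direction (−∇h) has components (-0.001200 E, -0.006400 N).
Azimuth = atan2(E, N) = atan2(-0.001200, -0.006400) = 190.6° ≈ 191°.

191°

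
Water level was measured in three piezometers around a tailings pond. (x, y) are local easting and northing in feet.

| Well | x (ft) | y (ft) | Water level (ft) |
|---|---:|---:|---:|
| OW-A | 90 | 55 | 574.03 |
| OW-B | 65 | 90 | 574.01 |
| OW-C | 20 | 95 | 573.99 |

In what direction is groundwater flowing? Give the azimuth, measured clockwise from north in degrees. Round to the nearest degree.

Differences from OW-A: to OW-B (Δx, Δy, Δh) = (-25, 35, -0.02); to OW-C = (-70, 40, -0.04).
Solve a·Δx + b·Δy = Δh: det = (-25)·40 − (-70)·35 = 1450.
∂h/∂x = [(-0.02)·40 − (-0.04)·35] / 1450 = +0.0004138
∂h/∂y = [(-25)·(-0.04) − (-70)·(-0.02)] / 1450 = -0.0002759
Flow direction (−∇h) has components (-0.0004138 E, +0.0002759 N).
Azimuth = atan2(E, N) = atan2(-0.0004138, +0.0002759) = 303.7° ≈ 304°.

304°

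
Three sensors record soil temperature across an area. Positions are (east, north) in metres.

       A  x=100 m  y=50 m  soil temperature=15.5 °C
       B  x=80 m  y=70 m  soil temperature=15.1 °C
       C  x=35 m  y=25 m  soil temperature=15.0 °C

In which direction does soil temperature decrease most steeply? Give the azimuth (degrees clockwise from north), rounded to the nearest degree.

309°

Taking A as reference: B−A = (-20, 20, -0.4); C−A = (-65, -25, -0.5).
Determinant of the coordinate differences = (-20)·(-25) − (-65)·20 = 1800.
∂T/∂x = [(-0.4)·(-25) − (-0.5)·20] / 1800 = +0.01111
∂T/∂y = [(-20)·(-0.5) − (-65)·(-0.4)] / 1800 = -0.008889
Steepest decrease is along −∇f: components (-0.01111 E, +0.008889 N).
Azimuth = atan2(-0.01111, +0.008889) = 308.7° ≈ 309°.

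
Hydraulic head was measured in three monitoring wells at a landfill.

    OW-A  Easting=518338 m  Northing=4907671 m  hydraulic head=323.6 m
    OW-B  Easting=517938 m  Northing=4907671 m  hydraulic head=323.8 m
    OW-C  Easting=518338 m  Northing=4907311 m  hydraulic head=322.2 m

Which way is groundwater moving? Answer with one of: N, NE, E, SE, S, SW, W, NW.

S

∂h/∂x = (323.8 − 323.6) / (517938 − 518338) = -0.0005000
∂h/∂y = (322.2 − 323.6) / (4907311 − 4907671) = +0.003889
Flow = −∇h = (+0.0005000 east, -0.003889 north), which points south.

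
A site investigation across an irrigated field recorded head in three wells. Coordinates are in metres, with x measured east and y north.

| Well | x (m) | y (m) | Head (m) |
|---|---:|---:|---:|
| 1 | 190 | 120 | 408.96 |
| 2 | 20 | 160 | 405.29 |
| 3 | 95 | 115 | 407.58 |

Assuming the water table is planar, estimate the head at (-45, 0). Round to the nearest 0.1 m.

408.2 m

Taking 1 as reference: 2−1 = (-170, 40, -3.67); 3−1 = (-95, -5, -1.38).
Determinant of the coordinate differences = (-170)·(-5) − (-95)·40 = 4650.
∂h/∂x = [(-3.67)·(-5) − (-1.38)·40] / 4650 = +0.01582
∂h/∂y = [(-170)·(-1.38) − (-95)·(-3.67)] / 4650 = -0.02453
h(-45, 0) = 408.96 + (+0.01582)·(-235) + (-0.02453)·(-120) = 408.96 -3.717 +2.943 = 408.186 m.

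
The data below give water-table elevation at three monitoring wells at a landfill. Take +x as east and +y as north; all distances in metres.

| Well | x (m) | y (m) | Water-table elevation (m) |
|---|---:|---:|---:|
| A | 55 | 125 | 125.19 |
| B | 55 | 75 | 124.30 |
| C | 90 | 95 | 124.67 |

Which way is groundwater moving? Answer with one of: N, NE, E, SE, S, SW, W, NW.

S

Differences from A: to B (Δx, Δy, Δh) = (0, -50, -0.89); to C = (35, -30, -0.52).
Determinant of the coordinate differences = 0·(-30) − 35·(-50) = 1750.
∂h/∂x = [(-0.89)·(-30) − (-0.52)·(-50)] / 1750 = +0.0004000
∂h/∂y = [0·(-0.52) − 35·(-0.89)] / 1750 = +0.01780
Flow = −∇h = (-0.0004000 east, -0.01780 north), which points south.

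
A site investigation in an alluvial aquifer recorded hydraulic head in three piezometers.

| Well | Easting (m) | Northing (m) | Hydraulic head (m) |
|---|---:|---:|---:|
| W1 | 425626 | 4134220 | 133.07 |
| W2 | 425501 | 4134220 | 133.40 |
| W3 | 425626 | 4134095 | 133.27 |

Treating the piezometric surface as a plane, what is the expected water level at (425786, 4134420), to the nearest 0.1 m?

∂h/∂x = (133.40 − 133.07) / (425501 − 425626) = -0.002640
∂h/∂y = (133.27 − 133.07) / (4134095 − 4134220) = -0.001600
h(425786, 4134420) = 133.07 + (-0.002640)·(160) + (-0.001600)·(200) = 133.07 -0.422 -0.320 = 132.328 m.

132.3 m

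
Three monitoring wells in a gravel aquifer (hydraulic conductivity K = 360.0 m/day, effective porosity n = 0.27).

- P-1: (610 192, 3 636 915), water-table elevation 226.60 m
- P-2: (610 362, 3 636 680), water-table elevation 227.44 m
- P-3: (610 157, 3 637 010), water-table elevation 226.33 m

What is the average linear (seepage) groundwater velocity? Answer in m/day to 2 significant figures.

With h = a·x + b·y + c and P-1 as origin, the differences give:
  170·a + (-235)·b = +0.84
  (-35)·a + 95·b = -0.27
Eliminate b (×95 and ×(-235), subtract): 7925·a = 16.350 → a = ∂h/∂x = +0.002063
Back-substitute: b = ∂h/∂y = -0.002082.
|∇h| = √(0.002063² + -0.002082²) = 0.002931
Seepage velocity v = K·i/n = 360.0 × 0.002931 / 0.27 = 3.908 m/day.

3.9 m/day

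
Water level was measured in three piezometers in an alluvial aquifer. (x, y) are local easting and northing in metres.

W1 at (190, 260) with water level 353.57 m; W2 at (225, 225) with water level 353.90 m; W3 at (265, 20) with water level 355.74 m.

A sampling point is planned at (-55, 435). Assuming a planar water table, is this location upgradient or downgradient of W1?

With h = a·x + b·y + c and W1 as origin, the differences give:
  35·a + (-35)·b = +0.33
  75·a + (-240)·b = +2.17
Eliminate b (×(-240) and ×(-35), subtract): -5775·a = -3.250 → a = ∂h/∂x = +0.0005628
Back-substitute: b = ∂h/∂y = -0.008866.
Head at (-55, 435) = 353.57 + (+0.0005628)·(-245) + (-0.008866)·(175) = 351.88 m.
That is lower than the 353.57 m at W1, so the point is downgradient.

downgradient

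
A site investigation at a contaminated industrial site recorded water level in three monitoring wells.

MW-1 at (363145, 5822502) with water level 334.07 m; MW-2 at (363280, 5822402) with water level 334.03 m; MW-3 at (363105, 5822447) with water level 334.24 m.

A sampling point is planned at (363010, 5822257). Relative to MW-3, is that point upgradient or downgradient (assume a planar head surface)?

upgradient

Taking MW-1 as reference: MW-2−MW-1 = (135, -100, -0.04); MW-3−MW-1 = (-40, -55, +0.17).
Solve a·Δx + b·Δy = Δh: det = 135·(-55) − (-40)·(-100) = -11425.
∂h/∂x = [(-0.04)·(-55) − (+0.17)·(-100)] / -11425 = -0.001681
∂h/∂y = [135·(+0.17) − (-40)·(-0.04)] / -11425 = -0.001869
Head at (363010, 5822257) = 334.07 + (-0.001681)·(-135) + (-0.001869)·(-245) = 334.75 m.
That is higher than the 334.24 m at MW-3, so the point is upgradient.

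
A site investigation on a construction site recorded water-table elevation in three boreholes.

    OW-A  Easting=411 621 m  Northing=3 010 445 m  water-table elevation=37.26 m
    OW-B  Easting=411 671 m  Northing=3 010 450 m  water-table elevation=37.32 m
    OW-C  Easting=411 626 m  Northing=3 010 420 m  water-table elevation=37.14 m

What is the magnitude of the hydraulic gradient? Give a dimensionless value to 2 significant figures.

Differences from OW-A: to OW-B (Δx, Δy, Δh) = (50, 5, +0.06); to OW-C = (5, -25, -0.12).
Determinant of the coordinate differences = 50·(-25) − 5·5 = -1275.
∂h/∂x = [(+0.06)·(-25) − (-0.12)·5] / -1275 = +0.0007059
∂h/∂y = [50·(-0.12) − 5·(+0.06)] / -1275 = +0.004941
|∇h| = √(0.0007059² + 0.004941²) = 0.004991

0.0050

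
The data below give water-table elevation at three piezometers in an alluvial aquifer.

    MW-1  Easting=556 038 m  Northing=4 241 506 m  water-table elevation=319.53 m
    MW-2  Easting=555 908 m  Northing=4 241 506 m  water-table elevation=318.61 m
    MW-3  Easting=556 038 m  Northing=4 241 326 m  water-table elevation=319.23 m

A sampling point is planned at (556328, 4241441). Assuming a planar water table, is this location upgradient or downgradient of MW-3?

upgradient

∂h/∂x = (318.61 − 319.53) / (555908 − 556038) = +0.007077
∂h/∂y = (319.23 − 319.53) / (4241326 − 4241506) = +0.001667
Head at (556328, 4241441) = 319.53 + (+0.007077)·(290) + (+0.001667)·(-65) = 321.47 m.
That is higher than the 319.23 m at MW-3, so the point is upgradient.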